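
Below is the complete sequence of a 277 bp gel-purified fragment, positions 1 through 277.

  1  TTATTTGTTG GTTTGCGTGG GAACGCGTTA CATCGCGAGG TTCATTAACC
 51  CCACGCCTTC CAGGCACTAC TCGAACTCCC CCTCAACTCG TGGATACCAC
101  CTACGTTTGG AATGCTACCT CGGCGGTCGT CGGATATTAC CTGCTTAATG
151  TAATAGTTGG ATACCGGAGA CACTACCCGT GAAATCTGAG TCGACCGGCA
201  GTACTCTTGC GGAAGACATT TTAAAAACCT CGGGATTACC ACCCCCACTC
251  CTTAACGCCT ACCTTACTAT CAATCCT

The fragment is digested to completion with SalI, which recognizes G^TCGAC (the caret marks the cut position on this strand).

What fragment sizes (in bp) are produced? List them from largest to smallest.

190, 87 bp

The SalI site (GTCGAC) starts at position 190.
SalI cuts after the first base of each site, so after position 190.
Linear molecule, 1 cut → 2 fragments:
  1–190 → 190 bp
  191–277 → 87 bp
Sorted largest to smallest: 190, 87 bp.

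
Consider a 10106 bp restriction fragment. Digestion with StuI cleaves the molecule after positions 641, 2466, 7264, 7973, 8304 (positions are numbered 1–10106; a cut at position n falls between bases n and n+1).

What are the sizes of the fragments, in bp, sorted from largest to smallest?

Linear molecule, 5 cuts → 6 fragments:
  641 − 0 = 641 bp
  2466 − 641 = 1825 bp
  7264 − 2466 = 4798 bp
  7973 − 7264 = 709 bp
  8304 − 7973 = 331 bp
  10106 − 8304 = 1802 bp
Sorted largest to smallest: 4798, 1825, 1802, 709, 641, 331 bp.

4798, 1825, 1802, 709, 641, 331 bp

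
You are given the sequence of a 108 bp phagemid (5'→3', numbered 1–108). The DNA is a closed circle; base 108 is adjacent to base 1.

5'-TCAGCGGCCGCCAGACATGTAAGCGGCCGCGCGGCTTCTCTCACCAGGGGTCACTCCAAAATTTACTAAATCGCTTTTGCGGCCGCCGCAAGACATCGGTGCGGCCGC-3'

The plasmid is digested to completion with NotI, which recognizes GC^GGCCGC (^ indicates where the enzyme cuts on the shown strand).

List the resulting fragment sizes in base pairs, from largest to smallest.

56, 22, 19, 11 bp

NotI sites (GCGGCCGC) start at positions 4, 23, 79, 101.
NotI cuts after base 2 of each site, so after positions 5, 24, 80, 102.
Circular molecule, 4 cuts → 4 fragments:
  6–24 → 19 bp
  25–80 → 56 bp
  81–102 → 22 bp
  103–108 then 1–5 → 6 + 5 = 11 bp
Sorted largest to smallest: 56, 22, 19, 11 bp.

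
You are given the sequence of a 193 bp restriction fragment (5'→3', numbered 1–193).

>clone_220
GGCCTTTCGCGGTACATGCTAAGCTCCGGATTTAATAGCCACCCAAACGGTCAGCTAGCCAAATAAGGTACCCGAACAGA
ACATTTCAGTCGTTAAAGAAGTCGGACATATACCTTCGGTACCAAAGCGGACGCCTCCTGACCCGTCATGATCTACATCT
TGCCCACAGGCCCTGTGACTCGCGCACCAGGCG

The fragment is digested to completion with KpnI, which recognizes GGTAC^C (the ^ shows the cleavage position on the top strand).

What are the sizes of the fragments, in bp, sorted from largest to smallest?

71, 71, 51 bp

KpnI sites (GGTACC) start at positions 67, 118.
KpnI cuts after base 5 of each site (before the last base), so after positions 71, 122.
Linear molecule, 2 cuts → 3 fragments:
  1–71 → 71 bp
  72–122 → 51 bp
  123–193 → 71 bp
Sorted largest to smallest: 71, 71, 51 bp.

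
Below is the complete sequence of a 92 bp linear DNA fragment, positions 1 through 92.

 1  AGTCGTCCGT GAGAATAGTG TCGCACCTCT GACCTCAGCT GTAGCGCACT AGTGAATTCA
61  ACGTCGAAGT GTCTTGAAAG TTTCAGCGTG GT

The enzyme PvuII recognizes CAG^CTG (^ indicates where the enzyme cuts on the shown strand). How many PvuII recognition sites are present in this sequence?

CAGCTG occurs starting at position 36.
PvuII cuts at 1 site.

1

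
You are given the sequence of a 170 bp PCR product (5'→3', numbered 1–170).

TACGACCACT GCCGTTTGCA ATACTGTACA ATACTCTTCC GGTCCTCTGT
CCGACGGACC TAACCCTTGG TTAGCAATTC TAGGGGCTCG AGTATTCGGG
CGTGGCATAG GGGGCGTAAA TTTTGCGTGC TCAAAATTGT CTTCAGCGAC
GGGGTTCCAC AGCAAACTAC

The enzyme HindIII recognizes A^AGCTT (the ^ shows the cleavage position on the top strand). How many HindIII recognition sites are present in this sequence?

0

No occurrence of AAGCTT is present in the sequence.
HindIII does not cut: 0 sites.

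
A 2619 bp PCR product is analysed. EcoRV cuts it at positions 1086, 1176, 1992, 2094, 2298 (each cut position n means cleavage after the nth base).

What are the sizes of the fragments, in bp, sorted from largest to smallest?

1086, 816, 321, 204, 102, 90 bp

Linear molecule, 5 cuts → 6 fragments:
  1086 − 0 = 1086 bp
  1176 − 1086 = 90 bp
  1992 − 1176 = 816 bp
  2094 − 1992 = 102 bp
  2298 − 2094 = 204 bp
  2619 − 2298 = 321 bp
Sorted largest to smallest: 1086, 816, 321, 204, 102, 90 bp.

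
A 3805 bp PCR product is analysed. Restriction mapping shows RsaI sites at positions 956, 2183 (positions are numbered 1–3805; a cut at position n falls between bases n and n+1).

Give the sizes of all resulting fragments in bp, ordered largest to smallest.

Linear molecule, 2 cuts → 3 fragments:
  956 − 0 = 956 bp
  2183 − 956 = 1227 bp
  3805 − 2183 = 1622 bp
Sorted largest to smallest: 1622, 1227, 956 bp.

1622, 1227, 956 bp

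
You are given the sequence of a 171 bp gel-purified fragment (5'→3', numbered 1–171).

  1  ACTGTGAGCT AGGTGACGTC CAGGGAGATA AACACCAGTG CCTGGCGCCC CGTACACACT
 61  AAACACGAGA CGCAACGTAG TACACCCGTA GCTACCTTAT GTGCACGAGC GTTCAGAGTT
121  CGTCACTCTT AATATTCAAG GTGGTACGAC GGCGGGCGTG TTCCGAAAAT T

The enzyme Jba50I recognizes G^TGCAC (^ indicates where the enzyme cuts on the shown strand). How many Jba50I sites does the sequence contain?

1

GTGCAC occurs starting at position 101.
Jba50I cuts at 1 site.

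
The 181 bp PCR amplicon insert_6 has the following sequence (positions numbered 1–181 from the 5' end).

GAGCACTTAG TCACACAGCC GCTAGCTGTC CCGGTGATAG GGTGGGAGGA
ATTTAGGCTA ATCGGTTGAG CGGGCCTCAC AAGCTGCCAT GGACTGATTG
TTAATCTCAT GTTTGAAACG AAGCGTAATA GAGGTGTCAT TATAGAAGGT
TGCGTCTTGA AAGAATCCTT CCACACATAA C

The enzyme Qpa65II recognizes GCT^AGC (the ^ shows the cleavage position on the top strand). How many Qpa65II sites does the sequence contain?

1

GCTAGC occurs starting at position 21.
Qpa65II cuts at 1 site.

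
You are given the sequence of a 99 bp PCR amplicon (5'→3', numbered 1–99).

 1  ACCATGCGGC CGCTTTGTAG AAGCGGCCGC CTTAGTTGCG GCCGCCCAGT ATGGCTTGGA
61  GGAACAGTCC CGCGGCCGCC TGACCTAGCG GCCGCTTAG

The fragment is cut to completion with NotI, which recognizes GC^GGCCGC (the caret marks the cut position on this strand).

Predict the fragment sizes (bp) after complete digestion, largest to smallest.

34, 17, 16, 15, 10, 7 bp

NotI sites (GCGGCCGC) start at positions 6, 23, 38, 72, 88.
NotI cuts after base 2 of each site, so after positions 7, 24, 39, 73, 89.
Linear molecule, 5 cuts → 6 fragments:
  1–7 → 7 bp
  8–24 → 17 bp
  25–39 → 15 bp
  40–73 → 34 bp
  74–89 → 16 bp
  90–99 → 10 bp
Sorted largest to smallest: 34, 17, 16, 15, 10, 7 bp.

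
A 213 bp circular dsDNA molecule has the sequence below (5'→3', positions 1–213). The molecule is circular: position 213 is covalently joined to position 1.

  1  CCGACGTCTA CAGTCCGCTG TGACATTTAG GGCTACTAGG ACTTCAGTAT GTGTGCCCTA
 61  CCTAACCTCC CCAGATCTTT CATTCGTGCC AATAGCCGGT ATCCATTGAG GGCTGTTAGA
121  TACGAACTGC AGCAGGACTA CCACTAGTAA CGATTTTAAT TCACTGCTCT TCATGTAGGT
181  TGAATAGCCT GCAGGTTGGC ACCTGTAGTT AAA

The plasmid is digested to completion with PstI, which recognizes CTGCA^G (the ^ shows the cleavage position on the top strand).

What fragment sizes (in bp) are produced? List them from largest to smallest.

151, 62 bp

PstI sites (CTGCAG) start at positions 127, 189.
PstI cuts after base 5 of each site (before the last base), so after positions 131, 193.
Circular molecule, 2 cuts → 2 fragments:
  132–193 → 62 bp
  194–213 then 1–131 → 20 + 131 = 151 bp
Sorted largest to smallest: 151, 62 bp.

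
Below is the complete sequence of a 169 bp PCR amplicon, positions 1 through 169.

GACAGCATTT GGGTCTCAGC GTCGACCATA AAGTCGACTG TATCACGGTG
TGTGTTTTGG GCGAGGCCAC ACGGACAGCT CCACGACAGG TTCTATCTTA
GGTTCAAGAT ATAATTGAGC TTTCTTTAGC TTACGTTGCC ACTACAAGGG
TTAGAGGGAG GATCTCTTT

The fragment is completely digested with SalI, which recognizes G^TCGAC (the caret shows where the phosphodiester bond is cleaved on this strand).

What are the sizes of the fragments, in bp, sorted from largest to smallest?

136, 21, 12 bp

SalI sites (GTCGAC) start at positions 21, 33.
SalI cuts after the first base of each site, so after positions 21, 33.
Linear molecule, 2 cuts → 3 fragments:
  1–21 → 21 bp
  22–33 → 12 bp
  34–169 → 136 bp
Sorted largest to smallest: 136, 21, 12 bp.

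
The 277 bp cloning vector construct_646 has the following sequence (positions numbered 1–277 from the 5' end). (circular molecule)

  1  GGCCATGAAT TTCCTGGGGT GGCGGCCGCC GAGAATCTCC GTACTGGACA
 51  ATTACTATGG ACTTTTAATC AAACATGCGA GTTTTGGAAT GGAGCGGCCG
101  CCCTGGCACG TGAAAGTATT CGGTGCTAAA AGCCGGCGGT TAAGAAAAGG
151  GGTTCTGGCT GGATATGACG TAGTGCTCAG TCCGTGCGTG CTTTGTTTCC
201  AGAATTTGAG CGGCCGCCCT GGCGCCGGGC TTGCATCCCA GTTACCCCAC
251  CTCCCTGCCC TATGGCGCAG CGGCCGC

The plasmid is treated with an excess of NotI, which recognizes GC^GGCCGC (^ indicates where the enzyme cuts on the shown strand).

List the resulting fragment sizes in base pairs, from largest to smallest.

NotI sites (GCGGCCGC) start at positions 22, 94, 210, 270.
NotI cuts after base 2 of each site, so after positions 23, 95, 211, 271.
Circular molecule, 4 cuts → 4 fragments:
  24–95 → 72 bp
  96–211 → 116 bp
  212–271 → 60 bp
  272–277 then 1–23 → 6 + 23 = 29 bp
Sorted largest to smallest: 116, 72, 60, 29 bp.

116, 72, 60, 29 bp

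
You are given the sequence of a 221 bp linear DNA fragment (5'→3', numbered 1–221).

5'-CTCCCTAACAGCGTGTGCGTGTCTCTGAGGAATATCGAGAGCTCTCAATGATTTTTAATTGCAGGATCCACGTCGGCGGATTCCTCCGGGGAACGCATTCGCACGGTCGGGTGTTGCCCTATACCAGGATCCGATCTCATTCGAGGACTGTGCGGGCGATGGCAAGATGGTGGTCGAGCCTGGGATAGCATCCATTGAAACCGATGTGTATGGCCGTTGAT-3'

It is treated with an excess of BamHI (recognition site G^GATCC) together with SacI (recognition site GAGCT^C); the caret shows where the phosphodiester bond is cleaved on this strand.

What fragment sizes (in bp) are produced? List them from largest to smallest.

BamHI sites (GGATCC) start at positions 64, 127.
BamHI cuts after the first base of each site, so after positions 64, 127.
The SacI site (GAGCTC) starts at position 39.
SacI cuts after base 5 of each site (before the last base), so after position 43.
Combined cut positions: 43, 64, 127.
Linear molecule, 3 cuts → 4 fragments:
  1–43 → 43 bp
  44–64 → 21 bp
  65–127 → 63 bp
  128–221 → 94 bp
Sorted largest to smallest: 94, 63, 43, 21 bp.

94, 63, 43, 21 bp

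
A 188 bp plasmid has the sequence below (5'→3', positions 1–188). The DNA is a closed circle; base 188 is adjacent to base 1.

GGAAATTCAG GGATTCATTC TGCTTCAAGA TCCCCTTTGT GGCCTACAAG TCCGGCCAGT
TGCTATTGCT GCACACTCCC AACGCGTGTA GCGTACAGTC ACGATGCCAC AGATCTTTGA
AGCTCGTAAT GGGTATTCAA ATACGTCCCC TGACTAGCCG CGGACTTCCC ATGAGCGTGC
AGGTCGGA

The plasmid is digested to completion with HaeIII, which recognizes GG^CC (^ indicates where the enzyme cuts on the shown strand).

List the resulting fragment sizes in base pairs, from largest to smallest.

175, 13 bp

HaeIII sites (GGCC) start at positions 41, 54.
HaeIII cuts after base 2 of each site, so after positions 42, 55.
Circular molecule, 2 cuts → 2 fragments:
  43–55 → 13 bp
  56–188 then 1–42 → 133 + 42 = 175 bp
Sorted largest to smallest: 175, 13 bp.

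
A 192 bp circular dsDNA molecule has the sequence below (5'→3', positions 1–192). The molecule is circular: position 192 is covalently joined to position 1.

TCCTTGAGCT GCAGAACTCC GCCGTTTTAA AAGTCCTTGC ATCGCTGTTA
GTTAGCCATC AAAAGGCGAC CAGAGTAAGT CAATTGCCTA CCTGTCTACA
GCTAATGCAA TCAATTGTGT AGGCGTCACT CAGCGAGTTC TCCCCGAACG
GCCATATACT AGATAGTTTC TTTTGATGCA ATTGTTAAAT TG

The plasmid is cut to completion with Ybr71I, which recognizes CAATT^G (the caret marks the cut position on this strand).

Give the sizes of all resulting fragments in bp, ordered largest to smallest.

Ybr71I sites (CAATTG) start at positions 81, 112, 179.
Ybr71I cuts after base 5 of each site (before the last base), so after positions 85, 116, 183.
Circular molecule, 3 cuts → 3 fragments:
  86–116 → 31 bp
  117–183 → 67 bp
  184–192 then 1–85 → 9 + 85 = 94 bp
Sorted largest to smallest: 94, 67, 31 bp.

94, 67, 31 bp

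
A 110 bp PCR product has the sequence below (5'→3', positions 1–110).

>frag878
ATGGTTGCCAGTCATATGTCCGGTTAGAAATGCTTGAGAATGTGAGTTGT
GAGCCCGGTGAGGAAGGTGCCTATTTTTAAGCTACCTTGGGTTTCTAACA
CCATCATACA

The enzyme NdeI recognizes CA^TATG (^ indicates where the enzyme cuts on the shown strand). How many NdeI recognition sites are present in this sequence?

CATATG occurs starting at position 13.
NdeI cuts at 1 site.

1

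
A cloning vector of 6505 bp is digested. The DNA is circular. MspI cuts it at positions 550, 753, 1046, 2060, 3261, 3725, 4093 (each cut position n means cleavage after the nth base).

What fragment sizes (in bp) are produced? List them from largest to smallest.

2962, 1201, 1014, 464, 368, 293, 203 bp

Circular molecule, 7 cuts → 7 fragments:
  753 − 550 = 203 bp
  1046 − 753 = 293 bp
  2060 − 1046 = 1014 bp
  3261 − 2060 = 1201 bp
  3725 − 3261 = 464 bp
  4093 − 3725 = 368 bp
  wrap: 6505 − 4093 + 550 = 2962 bp
Sorted largest to smallest: 2962, 1201, 1014, 464, 368, 293, 203 bp.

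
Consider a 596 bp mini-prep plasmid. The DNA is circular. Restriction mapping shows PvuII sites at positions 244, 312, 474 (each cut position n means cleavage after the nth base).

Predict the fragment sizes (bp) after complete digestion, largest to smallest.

366, 162, 68 bp

Circular molecule, 3 cuts → 3 fragments:
  312 − 244 = 68 bp
  474 − 312 = 162 bp
  wrap: 596 − 474 + 244 = 366 bp
Sorted largest to smallest: 366, 162, 68 bp.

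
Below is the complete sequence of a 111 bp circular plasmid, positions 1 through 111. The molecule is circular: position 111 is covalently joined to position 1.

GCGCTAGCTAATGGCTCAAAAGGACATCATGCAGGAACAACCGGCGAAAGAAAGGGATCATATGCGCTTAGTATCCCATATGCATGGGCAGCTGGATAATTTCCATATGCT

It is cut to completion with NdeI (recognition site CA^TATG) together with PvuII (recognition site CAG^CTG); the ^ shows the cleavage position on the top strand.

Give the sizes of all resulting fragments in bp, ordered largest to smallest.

66, 18, 14, 13 bp

NdeI sites (CATATG) start at positions 59, 77, 104.
NdeI cuts after base 2 of each site, so after positions 60, 78, 105.
The PvuII site (CAGCTG) starts at position 89.
PvuII cuts after base 3 of each site, so after position 91.
Combined cut positions: 60, 78, 91, 105.
Circular molecule, 4 cuts → 4 fragments:
  61–78 → 18 bp
  79–91 → 13 bp
  92–105 → 14 bp
  106–111 then 1–60 → 6 + 60 = 66 bp
Sorted largest to smallest: 66, 18, 14, 13 bp.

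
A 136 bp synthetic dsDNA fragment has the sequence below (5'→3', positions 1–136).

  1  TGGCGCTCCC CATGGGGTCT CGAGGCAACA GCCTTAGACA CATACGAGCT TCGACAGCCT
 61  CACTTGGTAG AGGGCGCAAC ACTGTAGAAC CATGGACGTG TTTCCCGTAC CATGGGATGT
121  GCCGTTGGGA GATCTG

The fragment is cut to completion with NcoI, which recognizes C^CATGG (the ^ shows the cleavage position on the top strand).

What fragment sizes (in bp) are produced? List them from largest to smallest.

80, 26, 20, 10 bp

NcoI sites (CCATGG) start at positions 10, 90, 110.
NcoI cuts after the first base of each site, so after positions 10, 90, 110.
Linear molecule, 3 cuts → 4 fragments:
  1–10 → 10 bp
  11–90 → 80 bp
  91–110 → 20 bp
  111–136 → 26 bp
Sorted largest to smallest: 80, 26, 20, 10 bp.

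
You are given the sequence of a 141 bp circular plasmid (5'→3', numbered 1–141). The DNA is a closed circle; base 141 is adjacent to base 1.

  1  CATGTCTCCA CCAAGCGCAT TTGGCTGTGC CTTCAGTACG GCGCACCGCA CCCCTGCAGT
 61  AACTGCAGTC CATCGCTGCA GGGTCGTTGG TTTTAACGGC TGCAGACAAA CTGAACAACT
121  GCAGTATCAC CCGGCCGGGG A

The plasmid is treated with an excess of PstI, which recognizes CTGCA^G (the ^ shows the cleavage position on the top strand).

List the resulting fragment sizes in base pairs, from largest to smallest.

PstI sites (CTGCAG) start at positions 54, 63, 76, 100, 119.
PstI cuts after base 5 of each site (before the last base), so after positions 58, 67, 80, 104, 123.
Circular molecule, 5 cuts → 5 fragments:
  59–67 → 9 bp
  68–80 → 13 bp
  81–104 → 24 bp
  105–123 → 19 bp
  124–141 then 1–58 → 18 + 58 = 76 bp
Sorted largest to smallest: 76, 24, 19, 13, 9 bp.

76, 24, 19, 13, 9 bp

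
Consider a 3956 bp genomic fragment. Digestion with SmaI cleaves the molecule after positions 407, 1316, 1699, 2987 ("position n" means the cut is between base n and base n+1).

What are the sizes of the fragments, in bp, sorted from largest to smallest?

Linear molecule, 4 cuts → 5 fragments:
  407 − 0 = 407 bp
  1316 − 407 = 909 bp
  1699 − 1316 = 383 bp
  2987 − 1699 = 1288 bp
  3956 − 2987 = 969 bp
Sorted largest to smallest: 1288, 969, 909, 407, 383 bp.

1288, 969, 909, 407, 383 bp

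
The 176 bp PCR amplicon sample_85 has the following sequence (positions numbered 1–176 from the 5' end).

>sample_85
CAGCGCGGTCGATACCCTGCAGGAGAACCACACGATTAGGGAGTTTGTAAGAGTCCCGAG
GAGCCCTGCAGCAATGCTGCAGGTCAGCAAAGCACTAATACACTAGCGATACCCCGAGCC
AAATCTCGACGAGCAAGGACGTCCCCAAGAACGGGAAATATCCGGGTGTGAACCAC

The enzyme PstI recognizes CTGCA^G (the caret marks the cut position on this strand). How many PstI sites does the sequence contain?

3

CTGCAG occurs starting at positions 17, 66, 77.
PstI cuts at 3 sites.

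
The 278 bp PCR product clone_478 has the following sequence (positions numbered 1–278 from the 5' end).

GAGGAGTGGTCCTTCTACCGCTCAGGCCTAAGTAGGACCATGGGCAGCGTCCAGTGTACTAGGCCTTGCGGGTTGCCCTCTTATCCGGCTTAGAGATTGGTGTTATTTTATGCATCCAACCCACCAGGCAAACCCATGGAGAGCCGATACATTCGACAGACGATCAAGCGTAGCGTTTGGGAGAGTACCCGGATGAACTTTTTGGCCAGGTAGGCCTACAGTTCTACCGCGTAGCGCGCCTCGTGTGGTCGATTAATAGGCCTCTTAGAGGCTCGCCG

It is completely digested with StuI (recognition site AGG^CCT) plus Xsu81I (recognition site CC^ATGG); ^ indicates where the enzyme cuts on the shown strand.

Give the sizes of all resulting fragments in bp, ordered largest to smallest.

79, 72, 46, 26, 24, 18, 13 bp

StuI sites (AGGCCT) start at positions 24, 61, 212, 258.
StuI cuts after base 3 of each site, so after positions 26, 63, 214, 260.
Xsu81I sites (CCATGG) start at positions 38, 134.
Xsu81I cuts after base 2 of each site, so after positions 39, 135.
Combined cut positions: 26, 39, 63, 135, 214, 260.
Linear molecule, 6 cuts → 7 fragments:
  1–26 → 26 bp
  27–39 → 13 bp
  40–63 → 24 bp
  64–135 → 72 bp
  136–214 → 79 bp
  215–260 → 46 bp
  261–278 → 18 bp
Sorted largest to smallest: 79, 72, 46, 26, 24, 18, 13 bp.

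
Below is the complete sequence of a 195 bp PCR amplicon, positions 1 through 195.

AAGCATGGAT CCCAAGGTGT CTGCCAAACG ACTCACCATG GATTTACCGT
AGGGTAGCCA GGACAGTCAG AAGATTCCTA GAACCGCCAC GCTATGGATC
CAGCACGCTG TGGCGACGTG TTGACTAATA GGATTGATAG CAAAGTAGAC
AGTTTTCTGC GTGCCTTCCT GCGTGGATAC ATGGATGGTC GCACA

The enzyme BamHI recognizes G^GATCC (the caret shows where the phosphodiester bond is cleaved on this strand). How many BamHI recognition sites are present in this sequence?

2

GGATCC occurs starting at positions 7, 96.
BamHI cuts at 2 sites.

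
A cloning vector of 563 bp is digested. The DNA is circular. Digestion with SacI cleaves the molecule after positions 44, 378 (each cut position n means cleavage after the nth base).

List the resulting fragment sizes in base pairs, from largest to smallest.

Circular molecule, 2 cuts → 2 fragments:
  378 − 44 = 334 bp
  wrap: 563 − 378 + 44 = 229 bp
Sorted largest to smallest: 334, 229 bp.

334, 229 bp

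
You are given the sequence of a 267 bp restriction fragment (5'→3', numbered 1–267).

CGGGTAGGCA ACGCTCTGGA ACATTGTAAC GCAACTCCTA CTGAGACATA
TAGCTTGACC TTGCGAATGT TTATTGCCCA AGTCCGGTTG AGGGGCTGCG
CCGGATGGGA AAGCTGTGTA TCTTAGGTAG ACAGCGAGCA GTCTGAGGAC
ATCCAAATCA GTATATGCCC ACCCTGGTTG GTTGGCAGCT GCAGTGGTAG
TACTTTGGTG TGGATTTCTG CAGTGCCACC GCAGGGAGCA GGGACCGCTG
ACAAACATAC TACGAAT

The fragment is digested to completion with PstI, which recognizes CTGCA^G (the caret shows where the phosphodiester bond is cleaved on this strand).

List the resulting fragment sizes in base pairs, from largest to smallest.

PstI sites (CTGCAG) start at positions 189, 218.
PstI cuts after base 5 of each site (before the last base), so after positions 193, 222.
Linear molecule, 2 cuts → 3 fragments:
  1–193 → 193 bp
  194–222 → 29 bp
  223–267 → 45 bp
Sorted largest to smallest: 193, 45, 29 bp.

193, 45, 29 bp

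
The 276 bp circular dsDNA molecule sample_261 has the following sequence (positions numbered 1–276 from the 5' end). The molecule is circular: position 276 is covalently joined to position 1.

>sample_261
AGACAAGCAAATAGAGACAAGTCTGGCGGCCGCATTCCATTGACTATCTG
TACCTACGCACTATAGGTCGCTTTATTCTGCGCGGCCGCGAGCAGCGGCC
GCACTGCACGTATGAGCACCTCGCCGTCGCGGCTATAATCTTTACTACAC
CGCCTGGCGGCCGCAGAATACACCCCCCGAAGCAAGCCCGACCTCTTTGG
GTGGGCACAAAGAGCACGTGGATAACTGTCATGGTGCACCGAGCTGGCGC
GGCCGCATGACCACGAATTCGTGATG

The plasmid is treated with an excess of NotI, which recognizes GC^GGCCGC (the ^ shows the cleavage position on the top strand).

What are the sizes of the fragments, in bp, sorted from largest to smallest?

92, 62, 56, 53, 13 bp

NotI sites (GCGGCCGC) start at positions 26, 82, 95, 157, 249.
NotI cuts after base 2 of each site, so after positions 27, 83, 96, 158, 250.
Circular molecule, 5 cuts → 5 fragments:
  28–83 → 56 bp
  84–96 → 13 bp
  97–158 → 62 bp
  159–250 → 92 bp
  251–276 then 1–27 → 26 + 27 = 53 bp
Sorted largest to smallest: 92, 62, 56, 53, 13 bp.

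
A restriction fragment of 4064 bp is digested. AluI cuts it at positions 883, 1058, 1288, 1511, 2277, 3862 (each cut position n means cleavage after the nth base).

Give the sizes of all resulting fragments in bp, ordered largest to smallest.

1585, 883, 766, 230, 223, 202, 175 bp

Linear molecule, 6 cuts → 7 fragments:
  883 − 0 = 883 bp
  1058 − 883 = 175 bp
  1288 − 1058 = 230 bp
  1511 − 1288 = 223 bp
  2277 − 1511 = 766 bp
  3862 − 2277 = 1585 bp
  4064 − 3862 = 202 bp
Sorted largest to smallest: 1585, 883, 766, 230, 223, 202, 175 bp.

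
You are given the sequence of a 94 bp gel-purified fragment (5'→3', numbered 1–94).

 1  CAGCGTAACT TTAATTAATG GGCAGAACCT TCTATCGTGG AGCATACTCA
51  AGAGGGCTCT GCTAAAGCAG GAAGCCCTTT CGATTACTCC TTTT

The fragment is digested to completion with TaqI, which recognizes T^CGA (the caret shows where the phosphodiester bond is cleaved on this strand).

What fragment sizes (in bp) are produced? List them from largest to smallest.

The TaqI site (TCGA) starts at position 80.
TaqI cuts after the first base of each site, so after position 80.
Linear molecule, 1 cut → 2 fragments:
  1–80 → 80 bp
  81–94 → 14 bp
Sorted largest to smallest: 80, 14 bp.

80, 14 bp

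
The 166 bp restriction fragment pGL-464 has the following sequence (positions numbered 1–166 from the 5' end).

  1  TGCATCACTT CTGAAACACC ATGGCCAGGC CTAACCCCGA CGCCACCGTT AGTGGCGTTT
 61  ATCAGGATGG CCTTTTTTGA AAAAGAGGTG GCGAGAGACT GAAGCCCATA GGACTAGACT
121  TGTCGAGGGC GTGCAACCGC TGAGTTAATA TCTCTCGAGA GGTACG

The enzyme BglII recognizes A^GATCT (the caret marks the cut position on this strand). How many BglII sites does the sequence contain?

No occurrence of AGATCT is present in the sequence.
BglII does not cut: 0 sites.

0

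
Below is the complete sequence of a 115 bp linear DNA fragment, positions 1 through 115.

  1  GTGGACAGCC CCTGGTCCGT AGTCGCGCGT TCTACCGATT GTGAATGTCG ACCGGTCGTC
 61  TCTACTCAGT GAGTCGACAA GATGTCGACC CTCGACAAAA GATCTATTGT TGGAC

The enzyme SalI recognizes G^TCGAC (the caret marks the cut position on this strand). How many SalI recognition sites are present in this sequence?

GTCGAC occurs starting at positions 47, 73, 84.
SalI cuts at 3 sites.

3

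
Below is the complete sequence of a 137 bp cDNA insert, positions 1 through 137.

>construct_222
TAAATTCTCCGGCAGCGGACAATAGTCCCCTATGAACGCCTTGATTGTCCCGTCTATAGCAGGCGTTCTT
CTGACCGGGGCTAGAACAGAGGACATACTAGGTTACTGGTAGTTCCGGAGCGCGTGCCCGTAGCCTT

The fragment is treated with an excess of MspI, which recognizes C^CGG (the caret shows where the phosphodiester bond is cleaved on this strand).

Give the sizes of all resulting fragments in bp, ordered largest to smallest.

66, 40, 22, 9 bp

MspI sites (CCGG) start at positions 9, 75, 115.
MspI cuts after the first base of each site, so after positions 9, 75, 115.
Linear molecule, 3 cuts → 4 fragments:
  1–9 → 9 bp
  10–75 → 66 bp
  76–115 → 40 bp
  116–137 → 22 bp
Sorted largest to smallest: 66, 40, 22, 9 bp.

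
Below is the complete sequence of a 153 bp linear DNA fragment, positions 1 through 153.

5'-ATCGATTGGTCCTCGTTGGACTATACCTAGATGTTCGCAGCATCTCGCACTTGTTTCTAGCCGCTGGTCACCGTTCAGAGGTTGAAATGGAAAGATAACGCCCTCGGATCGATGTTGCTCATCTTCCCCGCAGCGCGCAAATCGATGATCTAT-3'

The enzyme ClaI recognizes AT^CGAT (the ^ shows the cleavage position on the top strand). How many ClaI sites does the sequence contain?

ATCGAT occurs starting at positions 1, 108, 141.
ClaI cuts at 3 sites.

3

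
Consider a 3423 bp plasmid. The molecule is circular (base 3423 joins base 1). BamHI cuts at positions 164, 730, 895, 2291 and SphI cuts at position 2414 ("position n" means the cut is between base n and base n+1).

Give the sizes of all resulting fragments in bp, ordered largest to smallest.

1396, 1173, 566, 165, 123 bp

Combined cut positions (sorted): 164, 730, 895, 2291, 2414.
Circular molecule, 5 cuts → 5 fragments:
  730 − 164 = 566 bp
  895 − 730 = 165 bp
  2291 − 895 = 1396 bp
  2414 − 2291 = 123 bp
  wrap: 3423 − 2414 + 164 = 1173 bp
Sorted largest to smallest: 1396, 1173, 566, 165, 123 bp.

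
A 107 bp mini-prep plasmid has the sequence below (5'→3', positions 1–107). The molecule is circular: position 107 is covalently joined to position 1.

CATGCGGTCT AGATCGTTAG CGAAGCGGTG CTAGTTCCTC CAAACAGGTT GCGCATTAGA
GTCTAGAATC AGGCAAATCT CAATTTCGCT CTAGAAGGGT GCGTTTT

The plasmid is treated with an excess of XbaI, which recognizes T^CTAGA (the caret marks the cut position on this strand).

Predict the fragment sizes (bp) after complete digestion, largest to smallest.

XbaI sites (TCTAGA) start at positions 8, 62, 90.
XbaI cuts after the first base of each site, so after positions 8, 62, 90.
Circular molecule, 3 cuts → 3 fragments:
  9–62 → 54 bp
  63–90 → 28 bp
  91–107 then 1–8 → 17 + 8 = 25 bp
Sorted largest to smallest: 54, 28, 25 bp.

54, 28, 25 bp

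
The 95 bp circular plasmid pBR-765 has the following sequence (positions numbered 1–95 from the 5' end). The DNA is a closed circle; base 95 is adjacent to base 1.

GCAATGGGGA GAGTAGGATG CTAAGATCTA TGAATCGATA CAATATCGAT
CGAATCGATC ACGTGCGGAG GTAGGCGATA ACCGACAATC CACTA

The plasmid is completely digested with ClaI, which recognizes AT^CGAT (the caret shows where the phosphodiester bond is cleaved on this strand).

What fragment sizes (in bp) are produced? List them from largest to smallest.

ClaI sites (ATCGAT) start at positions 34, 45, 54.
ClaI cuts after base 2 of each site, so after positions 35, 46, 55.
Circular molecule, 3 cuts → 3 fragments:
  36–46 → 11 bp
  47–55 → 9 bp
  56–95 then 1–35 → 40 + 35 = 75 bp
Sorted largest to smallest: 75, 11, 9 bp.

75, 11, 9 bp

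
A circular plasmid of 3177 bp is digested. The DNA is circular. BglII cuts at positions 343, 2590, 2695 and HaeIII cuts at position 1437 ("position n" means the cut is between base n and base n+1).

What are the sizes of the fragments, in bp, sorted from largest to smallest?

1153, 1094, 825, 105 bp

Combined cut positions (sorted): 343, 1437, 2590, 2695.
Circular molecule, 4 cuts → 4 fragments:
  1437 − 343 = 1094 bp
  2590 − 1437 = 1153 bp
  2695 − 2590 = 105 bp
  wrap: 3177 − 2695 + 343 = 825 bp
Sorted largest to smallest: 1153, 1094, 825, 105 bp.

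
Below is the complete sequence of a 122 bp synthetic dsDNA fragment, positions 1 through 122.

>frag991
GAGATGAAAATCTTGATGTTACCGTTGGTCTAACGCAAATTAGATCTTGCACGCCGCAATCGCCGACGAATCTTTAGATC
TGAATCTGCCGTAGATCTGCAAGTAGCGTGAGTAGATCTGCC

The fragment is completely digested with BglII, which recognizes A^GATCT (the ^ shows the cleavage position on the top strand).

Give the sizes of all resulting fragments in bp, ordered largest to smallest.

42, 34, 21, 17, 8 bp

BglII sites (AGATCT) start at positions 42, 76, 93, 114.
BglII cuts after the first base of each site, so after positions 42, 76, 93, 114.
Linear molecule, 4 cuts → 5 fragments:
  1–42 → 42 bp
  43–76 → 34 bp
  77–93 → 17 bp
  94–114 → 21 bp
  115–122 → 8 bp
Sorted largest to smallest: 42, 34, 21, 17, 8 bp.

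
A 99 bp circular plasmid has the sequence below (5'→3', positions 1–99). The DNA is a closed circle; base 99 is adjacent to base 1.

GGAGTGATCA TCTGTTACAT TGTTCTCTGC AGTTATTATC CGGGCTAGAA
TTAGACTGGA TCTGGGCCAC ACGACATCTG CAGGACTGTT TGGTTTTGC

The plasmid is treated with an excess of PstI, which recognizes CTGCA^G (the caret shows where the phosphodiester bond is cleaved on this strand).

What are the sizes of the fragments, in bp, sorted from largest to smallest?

PstI sites (CTGCAG) start at positions 27, 78.
PstI cuts after base 5 of each site (before the last base), so after positions 31, 82.
Circular molecule, 2 cuts → 2 fragments:
  32–82 → 51 bp
  83–99 then 1–31 → 17 + 31 = 48 bp
Sorted largest to smallest: 51, 48 bp.

51, 48 bp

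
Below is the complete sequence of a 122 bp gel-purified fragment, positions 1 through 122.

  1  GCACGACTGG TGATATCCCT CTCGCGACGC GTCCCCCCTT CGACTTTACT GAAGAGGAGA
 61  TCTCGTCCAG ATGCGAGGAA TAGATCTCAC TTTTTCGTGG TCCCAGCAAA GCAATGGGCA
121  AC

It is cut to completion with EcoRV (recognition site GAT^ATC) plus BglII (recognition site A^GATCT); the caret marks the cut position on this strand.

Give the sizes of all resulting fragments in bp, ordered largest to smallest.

The EcoRV site (GATATC) starts at position 12.
EcoRV cuts after base 3 of each site, so after position 14.
BglII sites (AGATCT) start at positions 58, 82.
BglII cuts after the first base of each site, so after positions 58, 82.
Combined cut positions: 14, 58, 82.
Linear molecule, 3 cuts → 4 fragments:
  1–14 → 14 bp
  15–58 → 44 bp
  59–82 → 24 bp
  83–122 → 40 bp
Sorted largest to smallest: 44, 40, 24, 14 bp.

44, 40, 24, 14 bp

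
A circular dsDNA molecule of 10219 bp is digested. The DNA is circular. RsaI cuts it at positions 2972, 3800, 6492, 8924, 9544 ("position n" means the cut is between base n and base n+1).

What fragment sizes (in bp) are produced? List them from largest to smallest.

3647, 2692, 2432, 828, 620 bp

Circular molecule, 5 cuts → 5 fragments:
  3800 − 2972 = 828 bp
  6492 − 3800 = 2692 bp
  8924 − 6492 = 2432 bp
  9544 − 8924 = 620 bp
  wrap: 10219 − 9544 + 2972 = 3647 bp
Sorted largest to smallest: 3647, 2692, 2432, 828, 620 bp.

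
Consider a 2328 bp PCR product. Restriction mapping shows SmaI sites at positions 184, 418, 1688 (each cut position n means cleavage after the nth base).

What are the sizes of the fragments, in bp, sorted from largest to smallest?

1270, 640, 234, 184 bp

Linear molecule, 3 cuts → 4 fragments:
  184 − 0 = 184 bp
  418 − 184 = 234 bp
  1688 − 418 = 1270 bp
  2328 − 1688 = 640 bp
Sorted largest to smallest: 1270, 640, 234, 184 bp.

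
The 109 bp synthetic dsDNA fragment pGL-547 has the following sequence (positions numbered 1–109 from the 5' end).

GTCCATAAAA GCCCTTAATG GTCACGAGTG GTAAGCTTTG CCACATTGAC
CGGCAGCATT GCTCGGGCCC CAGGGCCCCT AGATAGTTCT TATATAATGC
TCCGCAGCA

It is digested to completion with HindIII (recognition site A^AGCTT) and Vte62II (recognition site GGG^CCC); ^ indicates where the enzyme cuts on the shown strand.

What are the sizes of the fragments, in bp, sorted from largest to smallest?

The HindIII site (AAGCTT) starts at position 33.
HindIII cuts after the first base of each site, so after position 33.
Vte62II sites (GGGCCC) start at positions 65, 73.
Vte62II cuts after base 3 of each site, so after positions 67, 75.
Combined cut positions: 33, 67, 75.
Linear molecule, 3 cuts → 4 fragments:
  1–33 → 33 bp
  34–67 → 34 bp
  68–75 → 8 bp
  76–109 → 34 bp
Sorted largest to smallest: 34, 34, 33, 8 bp.

34, 34, 33, 8 bp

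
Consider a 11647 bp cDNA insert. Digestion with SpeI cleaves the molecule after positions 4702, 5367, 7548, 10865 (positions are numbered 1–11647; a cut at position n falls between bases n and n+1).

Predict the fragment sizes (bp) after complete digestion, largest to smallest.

Linear molecule, 4 cuts → 5 fragments:
  4702 − 0 = 4702 bp
  5367 − 4702 = 665 bp
  7548 − 5367 = 2181 bp
  10865 − 7548 = 3317 bp
  11647 − 10865 = 782 bp
Sorted largest to smallest: 4702, 3317, 2181, 782, 665 bp.

4702, 3317, 2181, 782, 665 bp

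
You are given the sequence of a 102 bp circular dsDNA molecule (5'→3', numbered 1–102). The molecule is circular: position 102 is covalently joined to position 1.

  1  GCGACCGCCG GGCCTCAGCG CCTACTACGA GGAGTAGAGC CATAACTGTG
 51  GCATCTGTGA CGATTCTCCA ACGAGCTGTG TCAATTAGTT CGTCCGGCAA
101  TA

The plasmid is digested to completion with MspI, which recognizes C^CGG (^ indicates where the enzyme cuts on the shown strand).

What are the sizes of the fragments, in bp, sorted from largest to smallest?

86, 16 bp

MspI sites (CCGG) start at positions 8, 94.
MspI cuts after the first base of each site, so after positions 8, 94.
Circular molecule, 2 cuts → 2 fragments:
  9–94 → 86 bp
  95–102 then 1–8 → 8 + 8 = 16 bp
Sorted largest to smallest: 86, 16 bp.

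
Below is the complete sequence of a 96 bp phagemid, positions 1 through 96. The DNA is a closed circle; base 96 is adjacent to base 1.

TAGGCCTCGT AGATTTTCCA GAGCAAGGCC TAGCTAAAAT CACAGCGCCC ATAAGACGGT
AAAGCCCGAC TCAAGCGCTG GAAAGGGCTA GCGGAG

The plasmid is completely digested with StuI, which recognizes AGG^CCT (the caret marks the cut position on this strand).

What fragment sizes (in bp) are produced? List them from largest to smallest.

72, 24 bp

StuI sites (AGGCCT) start at positions 2, 26.
StuI cuts after base 3 of each site, so after positions 4, 28.
Circular molecule, 2 cuts → 2 fragments:
  5–28 → 24 bp
  29–96 then 1–4 → 68 + 4 = 72 bp
Sorted largest to smallest: 72, 24 bp.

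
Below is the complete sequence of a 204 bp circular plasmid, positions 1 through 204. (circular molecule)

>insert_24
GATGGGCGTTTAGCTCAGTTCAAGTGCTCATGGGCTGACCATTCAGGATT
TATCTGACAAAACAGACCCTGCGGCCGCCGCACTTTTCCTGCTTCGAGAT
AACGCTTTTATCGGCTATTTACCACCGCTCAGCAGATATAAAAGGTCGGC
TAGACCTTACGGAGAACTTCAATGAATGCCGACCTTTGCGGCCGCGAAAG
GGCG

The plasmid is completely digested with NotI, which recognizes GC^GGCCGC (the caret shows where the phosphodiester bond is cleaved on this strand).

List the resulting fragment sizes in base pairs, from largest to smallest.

117, 87 bp

NotI sites (GCGGCCGC) start at positions 71, 188.
NotI cuts after base 2 of each site, so after positions 72, 189.
Circular molecule, 2 cuts → 2 fragments:
  73–189 → 117 bp
  190–204 then 1–72 → 15 + 72 = 87 bp
Sorted largest to smallest: 117, 87 bp.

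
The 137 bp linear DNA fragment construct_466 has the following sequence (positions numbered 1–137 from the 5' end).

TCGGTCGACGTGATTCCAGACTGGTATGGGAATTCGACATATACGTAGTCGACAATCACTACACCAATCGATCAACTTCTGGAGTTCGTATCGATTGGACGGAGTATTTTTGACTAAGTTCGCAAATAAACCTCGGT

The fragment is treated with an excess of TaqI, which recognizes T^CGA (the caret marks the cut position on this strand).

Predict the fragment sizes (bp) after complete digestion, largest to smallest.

TaqI sites (TCGA) start at positions 5, 34, 49, 68, 91.
TaqI cuts after the first base of each site, so after positions 5, 34, 49, 68, 91.
Linear molecule, 5 cuts → 6 fragments:
  1–5 → 5 bp
  6–34 → 29 bp
  35–49 → 15 bp
  50–68 → 19 bp
  69–91 → 23 bp
  92–137 → 46 bp
Sorted largest to smallest: 46, 29, 23, 19, 15, 5 bp.

46, 29, 23, 19, 15, 5 bp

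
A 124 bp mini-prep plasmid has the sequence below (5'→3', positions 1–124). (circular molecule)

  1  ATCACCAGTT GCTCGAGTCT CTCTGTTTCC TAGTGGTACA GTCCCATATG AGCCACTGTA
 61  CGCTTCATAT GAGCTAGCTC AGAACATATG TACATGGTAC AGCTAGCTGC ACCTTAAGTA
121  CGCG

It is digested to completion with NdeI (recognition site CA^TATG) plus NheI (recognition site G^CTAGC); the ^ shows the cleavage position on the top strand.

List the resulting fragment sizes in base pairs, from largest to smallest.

NdeI sites (CATATG) start at positions 45, 66, 85.
NdeI cuts after base 2 of each site, so after positions 46, 67, 86.
NheI sites (GCTAGC) start at positions 73, 102.
NheI cuts after the first base of each site, so after positions 73, 102.
Combined cut positions: 46, 67, 73, 86, 102.
Circular molecule, 5 cuts → 5 fragments:
  47–67 → 21 bp
  68–73 → 6 bp
  74–86 → 13 bp
  87–102 → 16 bp
  103–124 then 1–46 → 22 + 46 = 68 bp
Sorted largest to smallest: 68, 21, 16, 13, 6 bp.

68, 21, 16, 13, 6 bp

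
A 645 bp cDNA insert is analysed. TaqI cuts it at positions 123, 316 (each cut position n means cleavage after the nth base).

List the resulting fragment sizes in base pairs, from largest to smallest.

329, 193, 123 bp

Linear molecule, 2 cuts → 3 fragments:
  123 − 0 = 123 bp
  316 − 123 = 193 bp
  645 − 316 = 329 bp
Sorted largest to smallest: 329, 193, 123 bp.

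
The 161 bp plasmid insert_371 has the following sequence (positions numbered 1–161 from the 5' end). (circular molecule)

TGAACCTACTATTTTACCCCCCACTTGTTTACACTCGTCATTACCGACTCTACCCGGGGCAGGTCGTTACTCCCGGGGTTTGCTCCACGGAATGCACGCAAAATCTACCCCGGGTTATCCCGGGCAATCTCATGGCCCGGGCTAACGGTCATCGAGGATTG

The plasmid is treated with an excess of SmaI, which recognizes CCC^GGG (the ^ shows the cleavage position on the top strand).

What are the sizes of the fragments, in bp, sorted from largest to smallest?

SmaI sites (CCCGGG) start at positions 53, 72, 109, 119, 136.
SmaI cuts after base 3 of each site, so after positions 55, 74, 111, 121, 138.
Circular molecule, 5 cuts → 5 fragments:
  56–74 → 19 bp
  75–111 → 37 bp
  112–121 → 10 bp
  122–138 → 17 bp
  139–161 then 1–55 → 23 + 55 = 78 bp
Sorted largest to smallest: 78, 37, 19, 17, 10 bp.

78, 37, 19, 17, 10 bp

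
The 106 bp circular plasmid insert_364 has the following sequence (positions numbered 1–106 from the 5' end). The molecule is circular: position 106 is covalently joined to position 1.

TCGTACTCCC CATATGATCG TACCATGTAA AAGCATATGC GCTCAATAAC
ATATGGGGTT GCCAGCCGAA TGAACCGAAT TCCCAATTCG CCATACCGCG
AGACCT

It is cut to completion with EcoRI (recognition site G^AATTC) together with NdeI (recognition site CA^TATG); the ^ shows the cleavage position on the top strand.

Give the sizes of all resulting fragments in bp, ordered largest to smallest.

41, 26, 23, 16 bp

The EcoRI site (GAATTC) starts at position 77.
EcoRI cuts after the first base of each site, so after position 77.
NdeI sites (CATATG) start at positions 11, 34, 50.
NdeI cuts after base 2 of each site, so after positions 12, 35, 51.
Combined cut positions: 12, 35, 51, 77.
Circular molecule, 4 cuts → 4 fragments:
  13–35 → 23 bp
  36–51 → 16 bp
  52–77 → 26 bp
  78–106 then 1–12 → 29 + 12 = 41 bp
Sorted largest to smallest: 41, 26, 23, 16 bp.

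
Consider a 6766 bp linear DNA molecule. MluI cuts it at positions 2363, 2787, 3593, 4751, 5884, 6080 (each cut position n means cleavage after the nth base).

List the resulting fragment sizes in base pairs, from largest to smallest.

Linear molecule, 6 cuts → 7 fragments:
  2363 − 0 = 2363 bp
  2787 − 2363 = 424 bp
  3593 − 2787 = 806 bp
  4751 − 3593 = 1158 bp
  5884 − 4751 = 1133 bp
  6080 − 5884 = 196 bp
  6766 − 6080 = 686 bp
Sorted largest to smallest: 2363, 1158, 1133, 806, 686, 424, 196 bp.

2363, 1158, 1133, 806, 686, 424, 196 bp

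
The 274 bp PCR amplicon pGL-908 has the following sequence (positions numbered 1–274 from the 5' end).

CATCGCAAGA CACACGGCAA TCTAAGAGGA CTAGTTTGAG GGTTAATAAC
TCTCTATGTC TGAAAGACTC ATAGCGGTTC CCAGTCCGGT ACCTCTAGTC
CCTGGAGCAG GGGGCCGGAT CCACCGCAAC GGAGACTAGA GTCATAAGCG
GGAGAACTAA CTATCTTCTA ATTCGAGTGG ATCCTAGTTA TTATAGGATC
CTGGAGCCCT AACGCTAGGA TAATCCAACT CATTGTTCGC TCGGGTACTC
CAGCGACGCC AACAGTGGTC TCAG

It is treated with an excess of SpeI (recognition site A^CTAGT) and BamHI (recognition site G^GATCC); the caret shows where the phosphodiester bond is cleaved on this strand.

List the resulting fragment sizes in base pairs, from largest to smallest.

87, 78, 62, 30, 17 bp

The SpeI site (ACTAGT) starts at position 30.
SpeI cuts after the first base of each site, so after position 30.
BamHI sites (GGATCC) start at positions 117, 179, 196.
BamHI cuts after the first base of each site, so after positions 117, 179, 196.
Combined cut positions: 30, 117, 179, 196.
Linear molecule, 4 cuts → 5 fragments:
  1–30 → 30 bp
  31–117 → 87 bp
  118–179 → 62 bp
  180–196 → 17 bp
  197–274 → 78 bp
Sorted largest to smallest: 87, 78, 62, 30, 17 bp.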